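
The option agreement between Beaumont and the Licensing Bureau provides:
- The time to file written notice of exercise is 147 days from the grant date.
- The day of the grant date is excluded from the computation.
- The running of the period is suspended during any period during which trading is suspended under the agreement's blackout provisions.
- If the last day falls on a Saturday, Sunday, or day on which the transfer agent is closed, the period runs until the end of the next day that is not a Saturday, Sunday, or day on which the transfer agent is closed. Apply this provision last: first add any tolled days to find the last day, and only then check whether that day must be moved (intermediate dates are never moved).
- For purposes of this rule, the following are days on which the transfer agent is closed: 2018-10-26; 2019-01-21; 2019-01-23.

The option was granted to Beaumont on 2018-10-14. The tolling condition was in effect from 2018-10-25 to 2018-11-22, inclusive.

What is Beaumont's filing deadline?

147 days after 2018-10-14 is March 10, 2019.
From October 25, 2018 through November 22, 2018 inclusive is 29 days; tolling adds 29 days: March 10, 2019 + 29 days = April 8, 2019.
April 8, 2019 is a Monday and not a day on which the transfer agent is closed, so no extension applies.

April 8, 2019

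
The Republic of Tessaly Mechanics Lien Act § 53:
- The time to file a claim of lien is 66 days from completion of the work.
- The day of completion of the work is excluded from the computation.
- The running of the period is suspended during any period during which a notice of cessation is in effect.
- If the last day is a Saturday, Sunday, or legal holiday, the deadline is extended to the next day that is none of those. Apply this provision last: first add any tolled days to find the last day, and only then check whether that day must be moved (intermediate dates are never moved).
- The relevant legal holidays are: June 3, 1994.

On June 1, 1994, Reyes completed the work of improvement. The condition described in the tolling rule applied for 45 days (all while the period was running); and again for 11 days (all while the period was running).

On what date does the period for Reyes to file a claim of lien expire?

October 3, 1994

66 days after June 1, 1994 is August 6, 1994.
Tolling adds 45 days: August 6, 1994 + 45 days = September 20, 1994.
Tolling adds 11 days: September 20, 1994 + 11 days = October 1, 1994.
October 1, 1994 is Saturday; October 2, 1994 is Sunday. The next qualifying day is October 3, 1994.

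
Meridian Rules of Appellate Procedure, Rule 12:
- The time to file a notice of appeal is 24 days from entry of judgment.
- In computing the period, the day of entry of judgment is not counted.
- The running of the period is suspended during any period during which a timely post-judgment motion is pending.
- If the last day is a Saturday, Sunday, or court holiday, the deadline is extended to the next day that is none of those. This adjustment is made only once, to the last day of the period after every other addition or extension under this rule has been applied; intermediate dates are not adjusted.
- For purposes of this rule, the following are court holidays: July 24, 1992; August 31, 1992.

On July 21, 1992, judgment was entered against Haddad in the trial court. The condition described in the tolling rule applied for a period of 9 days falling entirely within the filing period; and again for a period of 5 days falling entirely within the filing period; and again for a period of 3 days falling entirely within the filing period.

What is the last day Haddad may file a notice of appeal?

September 1, 1992

24 days after July 21, 1992 is August 14, 1992.
Tolling adds 9 days: August 14, 1992 + 9 days = August 23, 1992.
Tolling adds 5 days: August 23, 1992 + 5 days = August 28, 1992.
Tolling adds 3 days: August 28, 1992 + 3 days = August 31, 1992.
August 31, 1992 is a listed holiday. The next qualifying day is September 1, 1992.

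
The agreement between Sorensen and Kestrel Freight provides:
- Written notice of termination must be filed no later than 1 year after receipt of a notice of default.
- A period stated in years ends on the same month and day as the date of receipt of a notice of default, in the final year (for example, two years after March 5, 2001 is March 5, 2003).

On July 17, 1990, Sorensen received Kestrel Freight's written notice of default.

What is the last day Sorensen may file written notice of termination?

July 17, 1991

1 year after July 17, 1990 is July 17, 1991.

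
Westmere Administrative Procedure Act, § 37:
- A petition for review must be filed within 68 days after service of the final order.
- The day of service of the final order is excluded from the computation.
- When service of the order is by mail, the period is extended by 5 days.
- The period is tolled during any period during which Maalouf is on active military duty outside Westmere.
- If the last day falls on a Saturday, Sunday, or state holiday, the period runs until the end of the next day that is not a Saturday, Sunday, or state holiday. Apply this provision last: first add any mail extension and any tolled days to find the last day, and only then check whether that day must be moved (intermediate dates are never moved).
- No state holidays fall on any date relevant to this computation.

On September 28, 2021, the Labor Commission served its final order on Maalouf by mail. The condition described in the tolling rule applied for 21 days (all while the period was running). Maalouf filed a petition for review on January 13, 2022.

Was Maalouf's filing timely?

68 days after September 28, 2021 is December 5, 2021.
Service was by mail, adding 5 days: December 5, 2021 + 5 days = December 10, 2021.
Tolling adds 21 days: December 10, 2021 + 21 days = December 31, 2021.
December 31, 2021 is a Friday and not a state holiday, so no extension applies.
The deadline is December 31, 2021; the filing on January 13, 2022 is after that date.

No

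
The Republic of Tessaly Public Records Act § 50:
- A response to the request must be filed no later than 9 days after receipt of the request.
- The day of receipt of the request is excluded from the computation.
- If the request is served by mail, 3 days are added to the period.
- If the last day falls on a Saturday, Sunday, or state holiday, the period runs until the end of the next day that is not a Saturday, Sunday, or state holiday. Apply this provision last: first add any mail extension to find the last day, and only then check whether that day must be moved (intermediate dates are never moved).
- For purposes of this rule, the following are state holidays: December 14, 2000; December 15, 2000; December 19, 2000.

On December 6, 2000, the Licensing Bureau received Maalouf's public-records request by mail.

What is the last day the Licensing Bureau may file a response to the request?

9 days after December 6, 2000 is December 15, 2000.
Service was by mail, adding 3 days: December 15, 2000 + 3 days = December 18, 2000.
December 18, 2000 is a Monday and not a state holiday, so no extension applies.

December 18, 2000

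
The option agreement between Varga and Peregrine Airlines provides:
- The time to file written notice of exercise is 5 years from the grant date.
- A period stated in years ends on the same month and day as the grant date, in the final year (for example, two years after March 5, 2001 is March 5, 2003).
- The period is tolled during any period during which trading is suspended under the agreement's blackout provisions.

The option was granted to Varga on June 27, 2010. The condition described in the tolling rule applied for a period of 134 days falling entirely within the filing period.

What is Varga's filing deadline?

November 8, 2015

5 years after June 27, 2010 is June 27, 2015.
Tolling adds 134 days: June 27, 2015 + 134 days = November 8, 2015.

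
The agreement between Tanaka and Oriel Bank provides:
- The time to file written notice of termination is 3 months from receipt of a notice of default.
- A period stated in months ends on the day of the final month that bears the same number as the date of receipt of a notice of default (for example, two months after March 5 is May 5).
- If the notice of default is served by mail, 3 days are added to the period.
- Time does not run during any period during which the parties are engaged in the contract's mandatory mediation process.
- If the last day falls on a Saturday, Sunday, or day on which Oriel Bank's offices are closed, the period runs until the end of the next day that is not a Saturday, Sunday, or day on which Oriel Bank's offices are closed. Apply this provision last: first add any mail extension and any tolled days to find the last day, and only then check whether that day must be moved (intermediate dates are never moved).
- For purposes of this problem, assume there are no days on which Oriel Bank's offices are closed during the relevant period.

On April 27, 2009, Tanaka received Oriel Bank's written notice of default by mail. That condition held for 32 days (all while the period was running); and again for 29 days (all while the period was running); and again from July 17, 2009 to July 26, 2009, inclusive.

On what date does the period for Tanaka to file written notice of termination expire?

October 9, 2009

3 months after April 27, 2009 is July 27, 2009.
Service was by mail, adding 3 days: July 27, 2009 + 3 days = July 30, 2009.
Tolling adds 32 days: July 30, 2009 + 32 days = August 31, 2009.
Tolling adds 29 days: August 31, 2009 + 29 days = September 29, 2009.
From July 17, 2009 through July 26, 2009 inclusive is 10 days; tolling adds 10 days: September 29, 2009 + 10 days = October 9, 2009.
October 9, 2009 is a Friday and not a day on which Oriel Bank's offices are closed, so no extension applies.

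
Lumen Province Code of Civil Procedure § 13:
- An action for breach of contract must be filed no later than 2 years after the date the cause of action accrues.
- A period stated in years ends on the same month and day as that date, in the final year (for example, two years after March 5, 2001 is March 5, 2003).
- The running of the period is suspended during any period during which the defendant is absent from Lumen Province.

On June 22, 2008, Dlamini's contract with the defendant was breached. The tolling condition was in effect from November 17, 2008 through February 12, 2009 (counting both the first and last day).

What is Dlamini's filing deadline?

2 years after June 22, 2008 is June 22, 2010.
From November 17, 2008 through February 12, 2009 inclusive is 88 days; tolling adds 88 days: June 22, 2010 + 88 days = September 18, 2010.

September 18, 2010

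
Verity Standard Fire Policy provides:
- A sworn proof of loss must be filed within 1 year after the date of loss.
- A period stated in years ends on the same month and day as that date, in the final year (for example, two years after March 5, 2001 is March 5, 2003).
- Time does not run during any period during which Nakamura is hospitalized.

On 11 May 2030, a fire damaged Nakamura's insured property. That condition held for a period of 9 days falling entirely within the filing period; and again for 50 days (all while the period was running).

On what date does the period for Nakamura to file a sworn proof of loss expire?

1 year after 11 May 2030 is May 11, 2031.
Tolling adds 9 days: May 11, 2031 + 9 days = May 20, 2031.
Tolling adds 50 days: May 20, 2031 + 50 days = July 9, 2031.

July 9, 2031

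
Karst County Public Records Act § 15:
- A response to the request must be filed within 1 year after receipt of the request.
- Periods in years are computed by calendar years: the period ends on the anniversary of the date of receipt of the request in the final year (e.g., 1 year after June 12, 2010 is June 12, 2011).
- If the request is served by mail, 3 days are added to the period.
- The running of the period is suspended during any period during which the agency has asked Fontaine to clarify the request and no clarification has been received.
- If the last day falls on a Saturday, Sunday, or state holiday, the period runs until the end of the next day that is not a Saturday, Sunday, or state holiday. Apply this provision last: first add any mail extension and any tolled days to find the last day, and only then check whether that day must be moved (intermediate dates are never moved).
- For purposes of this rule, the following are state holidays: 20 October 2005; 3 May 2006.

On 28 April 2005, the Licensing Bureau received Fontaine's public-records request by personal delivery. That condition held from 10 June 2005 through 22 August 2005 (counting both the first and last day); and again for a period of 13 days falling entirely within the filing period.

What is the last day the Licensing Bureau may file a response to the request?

1 year after 28 April 2005 is April 28, 2006.
Service was not by mail, so no mail extension applies.
From June 10, 2005 through August 22, 2005 inclusive is 74 days; tolling adds 74 days: April 28, 2006 + 74 days = July 11, 2006.
Tolling adds 13 days: July 11, 2006 + 13 days = July 24, 2006.
July 24, 2006 is a Monday and not a state holiday, so no extension applies.

July 24, 2006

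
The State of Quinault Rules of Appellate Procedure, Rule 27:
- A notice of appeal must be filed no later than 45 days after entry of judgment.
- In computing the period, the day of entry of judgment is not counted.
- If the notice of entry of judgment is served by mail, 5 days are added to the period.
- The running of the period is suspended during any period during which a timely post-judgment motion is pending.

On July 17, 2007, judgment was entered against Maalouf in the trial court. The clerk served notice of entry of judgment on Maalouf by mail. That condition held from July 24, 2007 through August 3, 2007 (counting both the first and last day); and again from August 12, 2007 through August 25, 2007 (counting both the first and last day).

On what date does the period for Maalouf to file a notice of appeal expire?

September 30, 2007

45 days after July 17, 2007 is August 31, 2007.
Service was by mail, adding 5 days: August 31, 2007 + 5 days = September 5, 2007.
From July 24, 2007 through August 3, 2007 inclusive is 11 days; tolling adds 11 days: September 5, 2007 + 11 days = September 16, 2007.
From August 12, 2007 through August 25, 2007 inclusive is 14 days; tolling adds 14 days: September 16, 2007 + 14 days = September 30, 2007.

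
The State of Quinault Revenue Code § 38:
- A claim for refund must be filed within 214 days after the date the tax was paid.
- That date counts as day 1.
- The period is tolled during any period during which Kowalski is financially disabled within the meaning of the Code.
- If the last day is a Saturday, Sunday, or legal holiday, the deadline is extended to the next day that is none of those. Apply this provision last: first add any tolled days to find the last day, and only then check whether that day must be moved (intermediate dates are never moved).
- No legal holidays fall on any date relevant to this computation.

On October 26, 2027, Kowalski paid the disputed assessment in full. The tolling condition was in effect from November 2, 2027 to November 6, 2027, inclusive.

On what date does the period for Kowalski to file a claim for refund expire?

May 31, 2028

Counting October 26, 2027 as day 1, day 214 is May 26, 2028.
From November 2, 2027 through November 6, 2027 inclusive is 5 days; tolling adds 5 days: May 26, 2028 + 5 days = May 31, 2028.
May 31, 2028 is a Wednesday and not a legal holiday, so no extension applies.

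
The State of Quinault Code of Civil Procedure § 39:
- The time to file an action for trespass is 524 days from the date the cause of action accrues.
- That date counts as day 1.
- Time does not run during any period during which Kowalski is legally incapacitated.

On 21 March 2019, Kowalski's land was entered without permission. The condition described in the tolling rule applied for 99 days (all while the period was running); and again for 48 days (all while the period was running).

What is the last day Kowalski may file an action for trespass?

Counting 21 March 2019 as day 1, day 524 is August 25, 2020.
Tolling adds 99 days: August 25, 2020 + 99 days = December 2, 2020.
Tolling adds 48 days: December 2, 2020 + 48 days = January 19, 2021.

January 19, 2021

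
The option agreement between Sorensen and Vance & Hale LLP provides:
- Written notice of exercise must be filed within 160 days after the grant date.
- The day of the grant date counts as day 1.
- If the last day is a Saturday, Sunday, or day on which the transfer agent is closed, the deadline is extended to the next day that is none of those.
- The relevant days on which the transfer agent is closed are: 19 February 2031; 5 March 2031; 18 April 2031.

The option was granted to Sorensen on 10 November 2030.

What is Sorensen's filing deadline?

Counting 10 November 2030 as day 1, day 160 is April 18, 2031.
April 18, 2031 is a listed holiday; April 19, 2031 is Saturday; April 20, 2031 is Sunday. The next qualifying day is April 21, 2031.

April 21, 2031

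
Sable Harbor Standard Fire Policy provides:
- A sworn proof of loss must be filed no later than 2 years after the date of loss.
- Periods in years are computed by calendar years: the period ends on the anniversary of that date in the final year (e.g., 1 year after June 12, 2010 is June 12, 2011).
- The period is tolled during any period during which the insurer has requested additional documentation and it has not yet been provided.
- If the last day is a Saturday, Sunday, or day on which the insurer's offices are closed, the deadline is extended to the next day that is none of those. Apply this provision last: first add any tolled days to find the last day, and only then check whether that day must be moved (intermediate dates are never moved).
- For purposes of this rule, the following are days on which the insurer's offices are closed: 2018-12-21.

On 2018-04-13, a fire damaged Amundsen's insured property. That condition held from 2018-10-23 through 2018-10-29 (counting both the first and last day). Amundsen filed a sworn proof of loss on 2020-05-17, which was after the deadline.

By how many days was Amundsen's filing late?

27 days

2 years after 2018-04-13 is April 13, 2020.
From October 23, 2018 through October 29, 2018 inclusive is 7 days; tolling adds 7 days: April 13, 2020 + 7 days = April 20, 2020.
April 20, 2020 is a Monday and not a day on which the insurer's offices are closed, so no extension applies.
The deadline is April 20, 2020; from April 20, 2020 to May 17, 2020 is 27 days.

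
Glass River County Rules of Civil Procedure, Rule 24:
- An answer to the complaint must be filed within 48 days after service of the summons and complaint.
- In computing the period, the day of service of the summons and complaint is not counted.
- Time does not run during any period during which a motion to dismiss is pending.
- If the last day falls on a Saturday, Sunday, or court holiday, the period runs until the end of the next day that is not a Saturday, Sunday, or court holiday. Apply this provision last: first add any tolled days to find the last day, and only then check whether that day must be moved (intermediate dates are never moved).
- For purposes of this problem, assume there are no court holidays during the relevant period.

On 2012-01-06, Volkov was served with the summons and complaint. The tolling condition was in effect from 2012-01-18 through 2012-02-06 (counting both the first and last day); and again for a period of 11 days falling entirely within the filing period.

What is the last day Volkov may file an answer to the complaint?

March 26, 2012

48 days after 2012-01-06 is February 23, 2012.
From January 18, 2012 through February 6, 2012 inclusive is 20 days; tolling adds 20 days: February 23, 2012 + 20 days = March 14, 2012.
Tolling adds 11 days: March 14, 2012 + 11 days = March 25, 2012.
March 25, 2012 is Sunday. The next qualifying day is March 26, 2012.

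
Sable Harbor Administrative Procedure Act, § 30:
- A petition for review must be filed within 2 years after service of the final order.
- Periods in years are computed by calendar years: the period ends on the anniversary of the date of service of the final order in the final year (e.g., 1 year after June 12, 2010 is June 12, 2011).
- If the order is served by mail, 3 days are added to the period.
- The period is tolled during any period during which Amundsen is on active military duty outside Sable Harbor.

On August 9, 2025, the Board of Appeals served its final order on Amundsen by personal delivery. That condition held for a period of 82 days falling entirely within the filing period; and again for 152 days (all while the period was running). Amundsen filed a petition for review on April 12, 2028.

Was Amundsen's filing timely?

2 years after August 9, 2025 is August 9, 2027.
Service was not by mail, so no mail extension applies.
Tolling adds 82 days: August 9, 2027 + 82 days = October 30, 2027.
Tolling adds 152 days: October 30, 2027 + 152 days = March 30, 2028.
The deadline is March 30, 2028; the filing on April 12, 2028 is after that date.

No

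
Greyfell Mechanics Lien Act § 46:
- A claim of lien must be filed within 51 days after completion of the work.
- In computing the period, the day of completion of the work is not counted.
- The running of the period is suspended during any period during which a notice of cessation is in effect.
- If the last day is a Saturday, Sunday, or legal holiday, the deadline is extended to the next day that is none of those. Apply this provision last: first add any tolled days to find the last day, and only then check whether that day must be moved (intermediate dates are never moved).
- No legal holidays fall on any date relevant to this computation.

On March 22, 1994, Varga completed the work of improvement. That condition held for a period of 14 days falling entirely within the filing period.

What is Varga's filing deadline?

51 days after March 22, 1994 is May 12, 1994.
Tolling adds 14 days: May 12, 1994 + 14 days = May 26, 1994.
May 26, 1994 is a Thursday and not a legal holiday, so no extension applies.

May 26, 1994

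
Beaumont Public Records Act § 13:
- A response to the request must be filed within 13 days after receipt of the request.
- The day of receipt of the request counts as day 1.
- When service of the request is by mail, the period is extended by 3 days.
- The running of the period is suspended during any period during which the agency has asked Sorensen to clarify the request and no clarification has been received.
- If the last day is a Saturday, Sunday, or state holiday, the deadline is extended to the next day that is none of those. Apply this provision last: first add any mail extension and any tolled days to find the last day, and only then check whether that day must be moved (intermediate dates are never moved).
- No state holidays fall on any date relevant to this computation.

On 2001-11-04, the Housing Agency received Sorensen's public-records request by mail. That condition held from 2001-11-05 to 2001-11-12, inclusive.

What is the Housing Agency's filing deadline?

Counting 2001-11-04 as day 1, day 13 is November 16, 2001.
Service was by mail, adding 3 days: November 16, 2001 + 3 days = November 19, 2001.
From November 5, 2001 through November 12, 2001 inclusive is 8 days; tolling adds 8 days: November 19, 2001 + 8 days = November 27, 2001.
November 27, 2001 is a Tuesday and not a state holiday, so no extension applies.

November 27, 2001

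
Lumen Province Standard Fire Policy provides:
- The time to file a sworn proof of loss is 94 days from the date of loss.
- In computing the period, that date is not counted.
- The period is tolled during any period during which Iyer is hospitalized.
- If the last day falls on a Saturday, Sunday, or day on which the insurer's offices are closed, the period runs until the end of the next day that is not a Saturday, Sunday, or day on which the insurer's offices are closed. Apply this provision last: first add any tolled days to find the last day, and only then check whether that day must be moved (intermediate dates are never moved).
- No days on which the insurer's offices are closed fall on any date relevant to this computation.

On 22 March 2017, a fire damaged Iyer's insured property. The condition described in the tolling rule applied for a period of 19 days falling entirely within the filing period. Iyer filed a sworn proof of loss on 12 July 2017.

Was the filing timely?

Yes

94 days after 22 March 2017 is June 24, 2017.
Tolling adds 19 days: June 24, 2017 + 19 days = July 13, 2017.
July 13, 2017 is a Thursday and not a day on which the insurer's offices are closed, so no extension applies.
The deadline is July 13, 2017; the filing on July 12, 2017 is on or before that date.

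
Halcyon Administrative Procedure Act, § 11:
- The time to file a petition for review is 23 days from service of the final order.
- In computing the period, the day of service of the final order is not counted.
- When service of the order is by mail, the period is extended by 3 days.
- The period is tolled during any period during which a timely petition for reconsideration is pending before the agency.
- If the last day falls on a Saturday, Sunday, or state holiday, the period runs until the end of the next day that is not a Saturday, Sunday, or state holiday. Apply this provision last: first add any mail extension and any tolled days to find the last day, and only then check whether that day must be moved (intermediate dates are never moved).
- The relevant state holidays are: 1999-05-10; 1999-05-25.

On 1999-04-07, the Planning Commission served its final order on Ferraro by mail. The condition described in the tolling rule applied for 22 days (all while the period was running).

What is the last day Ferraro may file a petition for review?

23 days after 1999-04-07 is April 30, 1999.
Service was by mail, adding 3 days: April 30, 1999 + 3 days = May 3, 1999.
Tolling adds 22 days: May 3, 1999 + 22 days = May 25, 1999.
May 25, 1999 is a listed holiday. The next qualifying day is May 26, 1999.

May 26, 1999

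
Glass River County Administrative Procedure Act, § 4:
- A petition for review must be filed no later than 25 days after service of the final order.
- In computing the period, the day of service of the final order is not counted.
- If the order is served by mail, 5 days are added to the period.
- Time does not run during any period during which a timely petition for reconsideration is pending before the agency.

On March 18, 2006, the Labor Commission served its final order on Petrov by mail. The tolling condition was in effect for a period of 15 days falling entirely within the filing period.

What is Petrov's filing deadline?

May 2, 2006

25 days after March 18, 2006 is April 12, 2006.
Service was by mail, adding 5 days: April 12, 2006 + 5 days = April 17, 2006.
Tolling adds 15 days: April 17, 2006 + 15 days = May 2, 2006.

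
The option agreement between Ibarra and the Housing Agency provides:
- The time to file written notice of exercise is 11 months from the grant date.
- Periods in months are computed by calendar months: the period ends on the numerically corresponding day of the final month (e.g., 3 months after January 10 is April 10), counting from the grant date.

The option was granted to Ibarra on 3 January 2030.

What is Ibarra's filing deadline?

December 3, 2030

11 months after 3 January 2030 is December 3, 2030.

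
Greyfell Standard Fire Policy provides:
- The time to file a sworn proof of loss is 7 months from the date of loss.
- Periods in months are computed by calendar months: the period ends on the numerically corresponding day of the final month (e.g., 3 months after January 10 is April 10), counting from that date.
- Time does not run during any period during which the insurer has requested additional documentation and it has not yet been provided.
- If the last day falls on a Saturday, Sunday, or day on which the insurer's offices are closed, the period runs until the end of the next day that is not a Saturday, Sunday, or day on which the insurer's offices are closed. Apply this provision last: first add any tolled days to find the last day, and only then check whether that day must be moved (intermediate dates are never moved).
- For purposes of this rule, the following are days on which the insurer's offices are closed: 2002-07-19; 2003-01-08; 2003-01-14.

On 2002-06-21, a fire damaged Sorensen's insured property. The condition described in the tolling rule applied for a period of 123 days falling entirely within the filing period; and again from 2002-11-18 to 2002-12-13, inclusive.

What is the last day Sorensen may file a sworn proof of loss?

June 19, 2003

7 months after 2002-06-21 is January 21, 2003.
Tolling adds 123 days: January 21, 2003 + 123 days = May 24, 2003.
From November 18, 2002 through December 13, 2002 inclusive is 26 days; tolling adds 26 days: May 24, 2003 + 26 days = June 19, 2003.
June 19, 2003 is a Thursday and not a day on which the insurer's offices are closed, so no extension applies.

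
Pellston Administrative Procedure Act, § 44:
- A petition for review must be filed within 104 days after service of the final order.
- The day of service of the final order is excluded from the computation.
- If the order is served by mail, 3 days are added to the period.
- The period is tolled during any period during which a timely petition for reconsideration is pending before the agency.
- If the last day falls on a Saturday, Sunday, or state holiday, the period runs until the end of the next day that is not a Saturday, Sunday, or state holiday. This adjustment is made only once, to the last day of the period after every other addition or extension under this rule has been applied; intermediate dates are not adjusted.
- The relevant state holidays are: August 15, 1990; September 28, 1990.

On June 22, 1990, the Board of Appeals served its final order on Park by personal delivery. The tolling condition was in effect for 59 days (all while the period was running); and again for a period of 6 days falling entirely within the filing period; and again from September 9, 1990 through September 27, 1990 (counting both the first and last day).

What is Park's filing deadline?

December 27, 1990

104 days after June 22, 1990 is October 4, 1990.
Service was not by mail, so no mail extension applies.
Tolling adds 59 days: October 4, 1990 + 59 days = December 2, 1990.
Tolling adds 6 days: December 2, 1990 + 6 days = December 8, 1990.
From September 9, 1990 through September 27, 1990 inclusive is 19 days; tolling adds 19 days: December 8, 1990 + 19 days = December 27, 1990.
December 27, 1990 is a Thursday and not a state holiday, so no extension applies.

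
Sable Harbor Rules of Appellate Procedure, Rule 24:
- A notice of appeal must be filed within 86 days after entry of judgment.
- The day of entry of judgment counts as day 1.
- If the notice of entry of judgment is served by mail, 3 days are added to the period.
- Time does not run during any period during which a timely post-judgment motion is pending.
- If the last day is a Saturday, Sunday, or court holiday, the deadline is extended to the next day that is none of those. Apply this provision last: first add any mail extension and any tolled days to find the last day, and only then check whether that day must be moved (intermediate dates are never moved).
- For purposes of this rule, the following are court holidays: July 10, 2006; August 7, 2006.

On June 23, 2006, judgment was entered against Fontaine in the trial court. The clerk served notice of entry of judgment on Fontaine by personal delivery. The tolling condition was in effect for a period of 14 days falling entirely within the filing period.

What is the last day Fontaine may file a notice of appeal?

October 2, 2006

Counting June 23, 2006 as day 1, day 86 is September 16, 2006.
Service was not by mail, so no mail extension applies.
Tolling adds 14 days: September 16, 2006 + 14 days = September 30, 2006.
September 30, 2006 is Saturday; October 1, 2006 is Sunday. The next qualifying day is October 2, 2006.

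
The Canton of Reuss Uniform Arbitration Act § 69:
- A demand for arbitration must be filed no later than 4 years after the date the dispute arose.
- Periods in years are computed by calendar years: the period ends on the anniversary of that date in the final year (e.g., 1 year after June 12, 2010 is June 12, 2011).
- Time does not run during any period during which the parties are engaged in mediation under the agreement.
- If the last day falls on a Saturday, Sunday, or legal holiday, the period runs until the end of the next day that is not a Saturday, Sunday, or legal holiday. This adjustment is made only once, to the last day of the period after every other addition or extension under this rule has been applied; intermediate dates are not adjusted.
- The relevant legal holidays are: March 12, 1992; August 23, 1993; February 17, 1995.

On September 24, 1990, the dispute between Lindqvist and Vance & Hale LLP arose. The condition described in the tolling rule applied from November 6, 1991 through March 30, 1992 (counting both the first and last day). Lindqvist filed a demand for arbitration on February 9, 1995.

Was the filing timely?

Yes

4 years after September 24, 1990 is September 24, 1994.
From November 6, 1991 through March 30, 1992 inclusive is 146 days; tolling adds 146 days: September 24, 1994 + 146 days = February 17, 1995.
February 17, 1995 is a listed holiday; February 18, 1995 is Saturday; February 19, 1995 is Sunday. The next qualifying day is February 20, 1995.
The deadline is February 20, 1995; the filing on February 9, 1995 is on or before that date.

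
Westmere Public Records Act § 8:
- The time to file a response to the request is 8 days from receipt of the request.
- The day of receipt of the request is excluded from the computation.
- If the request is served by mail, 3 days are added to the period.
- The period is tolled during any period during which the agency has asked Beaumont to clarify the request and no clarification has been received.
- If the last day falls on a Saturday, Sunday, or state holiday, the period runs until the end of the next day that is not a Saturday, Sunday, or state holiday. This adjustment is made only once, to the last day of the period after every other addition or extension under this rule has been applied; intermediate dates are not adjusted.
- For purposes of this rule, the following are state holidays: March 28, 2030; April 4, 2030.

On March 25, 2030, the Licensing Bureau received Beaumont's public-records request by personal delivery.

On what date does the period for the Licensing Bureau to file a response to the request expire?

8 days after March 25, 2030 is April 2, 2030.
Service was not by mail, so no mail extension applies.
April 2, 2030 is a Tuesday and not a state holiday, so no extension applies.

April 2, 2030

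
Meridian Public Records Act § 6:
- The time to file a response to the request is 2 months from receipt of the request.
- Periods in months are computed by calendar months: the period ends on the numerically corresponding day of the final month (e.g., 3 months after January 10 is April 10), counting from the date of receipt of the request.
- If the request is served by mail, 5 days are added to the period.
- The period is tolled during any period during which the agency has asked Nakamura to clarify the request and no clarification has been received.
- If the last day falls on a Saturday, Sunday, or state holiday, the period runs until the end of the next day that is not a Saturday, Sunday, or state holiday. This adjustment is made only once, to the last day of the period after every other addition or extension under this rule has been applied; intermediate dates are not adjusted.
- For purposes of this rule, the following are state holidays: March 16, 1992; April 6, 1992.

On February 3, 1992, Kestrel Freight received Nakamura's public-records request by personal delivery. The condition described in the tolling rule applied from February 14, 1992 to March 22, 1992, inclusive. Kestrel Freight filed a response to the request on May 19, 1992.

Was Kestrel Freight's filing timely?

2 months after February 3, 1992 is April 3, 1992.
Service was not by mail, so no mail extension applies.
From February 14, 1992 through March 22, 1992 inclusive is 38 days; tolling adds 38 days: April 3, 1992 + 38 days = May 11, 1992.
May 11, 1992 is a Monday and not a state holiday, so no extension applies.
The deadline is May 11, 1992; the filing on May 19, 1992 is after that date.

No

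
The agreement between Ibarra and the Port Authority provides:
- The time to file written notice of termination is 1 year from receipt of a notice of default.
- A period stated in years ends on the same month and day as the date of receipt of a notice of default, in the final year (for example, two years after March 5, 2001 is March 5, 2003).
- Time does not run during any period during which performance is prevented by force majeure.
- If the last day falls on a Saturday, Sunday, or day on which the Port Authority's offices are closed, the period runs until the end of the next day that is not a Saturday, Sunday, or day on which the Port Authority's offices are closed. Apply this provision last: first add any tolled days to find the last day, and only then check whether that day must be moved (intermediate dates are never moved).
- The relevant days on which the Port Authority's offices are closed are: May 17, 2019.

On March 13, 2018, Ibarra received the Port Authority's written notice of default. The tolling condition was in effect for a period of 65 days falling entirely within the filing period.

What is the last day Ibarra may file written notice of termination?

May 20, 2019

1 year after March 13, 2018 is March 13, 2019.
Tolling adds 65 days: March 13, 2019 + 65 days = May 17, 2019.
May 17, 2019 is a listed holiday; May 18, 2019 is Saturday; May 19, 2019 is Sunday. The next qualifying day is May 20, 2019.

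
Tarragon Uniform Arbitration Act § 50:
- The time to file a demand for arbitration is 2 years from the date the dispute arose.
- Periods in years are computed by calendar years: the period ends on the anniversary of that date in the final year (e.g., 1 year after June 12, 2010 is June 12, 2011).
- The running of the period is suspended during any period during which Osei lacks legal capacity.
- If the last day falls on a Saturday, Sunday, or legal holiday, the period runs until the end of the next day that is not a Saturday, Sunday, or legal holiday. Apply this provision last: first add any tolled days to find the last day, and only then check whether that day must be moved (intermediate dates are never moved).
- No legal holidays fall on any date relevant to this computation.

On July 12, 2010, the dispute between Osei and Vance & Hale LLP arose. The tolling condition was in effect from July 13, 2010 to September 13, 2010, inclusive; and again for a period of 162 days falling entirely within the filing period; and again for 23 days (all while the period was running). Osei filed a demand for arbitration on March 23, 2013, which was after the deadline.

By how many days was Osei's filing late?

2 years after July 12, 2010 is July 12, 2012.
From July 13, 2010 through September 13, 2010 inclusive is 63 days; tolling adds 63 days: July 12, 2012 + 63 days = September 13, 2012.
Tolling adds 162 days: September 13, 2012 + 162 days = February 22, 2013.
Tolling adds 23 days: February 22, 2013 + 23 days = March 17, 2013.
March 17, 2013 is Sunday. The next qualifying day is March 18, 2013.
The deadline is March 18, 2013; from March 18, 2013 to March 23, 2013 is 5 days.

5 days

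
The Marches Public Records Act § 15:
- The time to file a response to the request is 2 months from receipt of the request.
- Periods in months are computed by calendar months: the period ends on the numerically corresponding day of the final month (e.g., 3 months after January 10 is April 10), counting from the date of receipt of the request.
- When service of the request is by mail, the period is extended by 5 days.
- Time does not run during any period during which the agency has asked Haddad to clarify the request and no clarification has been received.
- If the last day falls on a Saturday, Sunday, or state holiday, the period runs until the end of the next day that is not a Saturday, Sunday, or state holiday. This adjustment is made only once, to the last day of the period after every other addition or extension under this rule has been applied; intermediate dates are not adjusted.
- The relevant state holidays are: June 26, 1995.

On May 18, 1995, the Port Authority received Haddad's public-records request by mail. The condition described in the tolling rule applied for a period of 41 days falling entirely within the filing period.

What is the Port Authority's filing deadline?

2 months after May 18, 1995 is July 18, 1995.
Service was by mail, adding 5 days: July 18, 1995 + 5 days = July 23, 1995.
Tolling adds 41 days: July 23, 1995 + 41 days = September 2, 1995.
September 2, 1995 is Saturday; September 3, 1995 is Sunday. The next qualifying day is September 4, 1995.

September 4, 1995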